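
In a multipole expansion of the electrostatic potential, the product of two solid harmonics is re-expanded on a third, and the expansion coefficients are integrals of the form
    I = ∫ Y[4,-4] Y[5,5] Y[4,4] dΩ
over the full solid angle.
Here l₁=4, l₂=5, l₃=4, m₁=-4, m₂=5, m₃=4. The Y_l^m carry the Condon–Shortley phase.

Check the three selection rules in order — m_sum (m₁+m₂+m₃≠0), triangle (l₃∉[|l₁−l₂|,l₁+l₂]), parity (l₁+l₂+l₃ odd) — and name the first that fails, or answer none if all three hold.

m_sum

Σmᵢ = 5  ✗
l₃∈[|l₁−l₂|,l₁+l₂]=[1,9], have l₃=4
Σlᵢ = 13 ⇒ odd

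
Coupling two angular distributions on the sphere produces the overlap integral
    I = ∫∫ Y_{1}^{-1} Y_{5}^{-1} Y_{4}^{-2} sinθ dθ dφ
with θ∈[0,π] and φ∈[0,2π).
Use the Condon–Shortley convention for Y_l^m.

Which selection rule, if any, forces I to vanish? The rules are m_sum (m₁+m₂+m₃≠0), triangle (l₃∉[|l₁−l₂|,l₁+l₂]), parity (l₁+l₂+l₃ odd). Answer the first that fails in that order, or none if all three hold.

Σmᵢ = -4  ✗
l₃∈[|l₁−l₂|,l₁+l₂]=[4,6], have l₃=4
Σlᵢ = 10 ⇒ even

m_sum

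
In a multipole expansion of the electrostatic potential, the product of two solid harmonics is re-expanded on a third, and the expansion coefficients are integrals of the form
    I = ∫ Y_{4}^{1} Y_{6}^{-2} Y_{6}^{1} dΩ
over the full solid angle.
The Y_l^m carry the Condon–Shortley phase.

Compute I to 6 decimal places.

0.113069

Rules hold: Σm=0, L=16 even, 2≤6≤10.
N = 9·13·13 = 1521
Δ = 4!·4!·8!/17! = 1/15315300
Racah Σ t=0..4: t=0:+1/829440 t=1:−1/25920 t=2:+1/9216 t=3:−1/25920 t=4:+1/829440 = 7/207360
⇒ 3j(4 6 6; 0 0 0)² = 28/2431, sgn +1
Racah Σ t=0..3: t=0:+1/82944 t=1:−1/17280 t=2:+1/34560 t=3:−1/725760 = -53/2903040
⇒ 3j(4 6 6; 1 -2 1)² = 2809/306306, sgn +1
4πI² = N·(3j₀)²·(3jₘ)² = 5618/34969
I = +1·√(0.160657/4π) = 0.11306920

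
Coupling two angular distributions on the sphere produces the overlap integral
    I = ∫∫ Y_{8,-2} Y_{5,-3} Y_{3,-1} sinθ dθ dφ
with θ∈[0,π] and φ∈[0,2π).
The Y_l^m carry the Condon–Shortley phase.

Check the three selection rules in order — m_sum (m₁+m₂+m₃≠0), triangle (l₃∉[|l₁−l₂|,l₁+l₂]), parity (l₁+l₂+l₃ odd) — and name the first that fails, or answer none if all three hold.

Σmᵢ = -6  ✗
l₃∈[|l₁−l₂|,l₁+l₂]=[3,13], have l₃=3
Σlᵢ = 16 ⇒ even

m_sum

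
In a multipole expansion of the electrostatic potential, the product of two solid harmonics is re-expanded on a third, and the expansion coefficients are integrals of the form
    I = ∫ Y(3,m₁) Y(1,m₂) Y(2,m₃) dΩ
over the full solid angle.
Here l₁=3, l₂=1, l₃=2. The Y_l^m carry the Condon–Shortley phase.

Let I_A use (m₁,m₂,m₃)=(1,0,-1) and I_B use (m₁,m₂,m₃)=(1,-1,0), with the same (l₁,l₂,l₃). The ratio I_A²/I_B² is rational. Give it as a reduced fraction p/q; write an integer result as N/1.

Shared (l₁,l₂,l₃)=(3,1,2): N and (l;000)² cancel in I_A²/I_B².
A: Δ = 2!·4!·0!/7! = 1/105; Racah Σ t=1..1: t=1:−1/6 = -1/6; ⇒ 3j(3 1 2; 1 0 -1)² = 8/105, sgn +1
B: Δ = 2!·4!·0!/7! = 1/105; Racah Σ t=0..0: t=0:+1/8 = 1/8; ⇒ 3j(3 1 2; 1 -1 0)² = 2/35, sgn +1
I_A²/I_B² = (8/105)/(2/35) = 4/3

4/3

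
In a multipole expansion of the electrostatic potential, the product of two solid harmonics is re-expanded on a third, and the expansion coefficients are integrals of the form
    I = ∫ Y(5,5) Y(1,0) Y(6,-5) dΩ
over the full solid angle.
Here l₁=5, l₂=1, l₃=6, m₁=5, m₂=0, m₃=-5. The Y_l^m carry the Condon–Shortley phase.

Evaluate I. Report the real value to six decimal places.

Rules hold: Σm=0, L=12 even, 4≤6≤6.
N = 11·3·13 = 429
Δ = 0!·10!·2!/13! = 1/858
Racah Σ t=0..0: t=0:+1/14400 = 1/14400
⇒ 3j(5 1 6; 0 0 0)² = 6/143, sgn +1
Racah Σ t=0..0: t=0:+1/3628800 = 1/3628800
⇒ 3j(5 1 6; 5 0 -5)² = 1/78, sgn -1
4πI² = N·(3j₀)²·(3jₘ)² = 3/13
I = -1·√(0.230769/4π) = -0.13551395

-0.135514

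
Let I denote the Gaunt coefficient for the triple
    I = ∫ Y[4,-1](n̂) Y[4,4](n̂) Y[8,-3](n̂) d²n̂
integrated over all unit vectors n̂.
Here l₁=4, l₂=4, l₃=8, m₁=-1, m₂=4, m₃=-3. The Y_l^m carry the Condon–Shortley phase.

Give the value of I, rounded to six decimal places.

-0.043020

Rules hold: Σm=0, L=16 even, 0≤8≤8.
N = 9·9·17 = 1377
Δ = 0!·8!·8!/17! = 1/218790
Racah Σ t=0..0: t=0:+1/331776 = 1/331776
⇒ 3j(4 4 8; 0 0 0)² = 490/21879, sgn +1
Racah Σ t=0..0: t=0:+1/29030400 = 1/29030400
⇒ 3j(4 4 8; -1 4 -3)² = 1/1326, sgn -1
4πI² = N·(3j₀)²·(3jₘ)² = 735/31603
I = -1·√(0.0232573/4π) = -0.04302041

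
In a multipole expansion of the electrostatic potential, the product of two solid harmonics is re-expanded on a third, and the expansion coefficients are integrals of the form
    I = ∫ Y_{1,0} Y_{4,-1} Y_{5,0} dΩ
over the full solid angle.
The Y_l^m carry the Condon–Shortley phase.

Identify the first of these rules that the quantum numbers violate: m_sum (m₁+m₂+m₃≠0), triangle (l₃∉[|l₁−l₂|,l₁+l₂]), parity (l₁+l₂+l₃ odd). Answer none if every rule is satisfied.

Σmᵢ = -1  ✗
l₃∈[|l₁−l₂|,l₁+l₂]=[3,5], have l₃=5
Σlᵢ = 10 ⇒ even

m_sum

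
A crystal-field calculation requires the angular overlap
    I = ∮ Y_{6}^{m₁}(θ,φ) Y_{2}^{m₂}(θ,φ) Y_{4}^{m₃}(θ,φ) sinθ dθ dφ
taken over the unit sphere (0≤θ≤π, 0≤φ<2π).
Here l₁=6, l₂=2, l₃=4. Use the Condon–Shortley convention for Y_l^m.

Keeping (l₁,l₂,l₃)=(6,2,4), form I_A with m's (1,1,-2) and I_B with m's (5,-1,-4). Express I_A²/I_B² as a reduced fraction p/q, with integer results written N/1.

l's match ⇒ only the (l;m) 3-j factors differ between A and B.
A: triangle coeff Δ(6,2,4) = 1/6435; Σ_t [3,3]: t=3:−1/8640 = -1/8640; (3j)²=14/1287 [(6 2 4; 1 1 -2)], sign=-1
B: triangle coeff Δ(6,2,4) = 1/6435; Σ_t [1,1]: t=1:−1/241920 = -1/241920; (3j)²=1/39 [(6 2 4; 5 -1 -4)], sign=-1
I_A²/I_B² = (14/1287)/(1/39) = 14/33

14/33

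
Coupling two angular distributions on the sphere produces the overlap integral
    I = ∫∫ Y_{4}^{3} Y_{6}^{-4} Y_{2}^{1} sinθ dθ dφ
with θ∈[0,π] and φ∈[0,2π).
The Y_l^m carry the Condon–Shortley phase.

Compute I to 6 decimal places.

Checks pass: Σm=0; 12 even; l₃=2∈[2,10].
(2·4+1)(2·6+1)(2·2+1) = 585
Δ: 8! 0! 4! / 13! → 1/6435
sum: t=4:+1/2304 = 1/2304
3j²(4 6 2; 0 0 0) = Δ·Π!·Σ² = 5/143  (sign +1)
sum: t=1:−1/30240 = -1/30240
3j²(4 6 2; 3 -4 1) = Δ·Π!·Σ² = 16/429  (sign +1)
combine: 4πI² = 585·5/143·16/429 = 1200/1573
take √, sign +1: I = 0.24638901

0.246389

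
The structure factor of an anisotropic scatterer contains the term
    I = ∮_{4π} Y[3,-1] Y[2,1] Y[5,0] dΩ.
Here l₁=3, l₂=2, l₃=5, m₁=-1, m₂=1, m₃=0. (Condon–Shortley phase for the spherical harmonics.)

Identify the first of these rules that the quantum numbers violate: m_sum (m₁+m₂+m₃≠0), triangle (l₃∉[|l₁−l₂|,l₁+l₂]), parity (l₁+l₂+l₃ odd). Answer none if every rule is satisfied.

none

m₁+m₂+m₃ = -1 + 1 + 0 = 0  ✓
triangle: |3−2|=1 ≤ l₃=5 ≤ 3+2=5  ✓
parity: l₁+l₂+l₃ = 10 is even  ✓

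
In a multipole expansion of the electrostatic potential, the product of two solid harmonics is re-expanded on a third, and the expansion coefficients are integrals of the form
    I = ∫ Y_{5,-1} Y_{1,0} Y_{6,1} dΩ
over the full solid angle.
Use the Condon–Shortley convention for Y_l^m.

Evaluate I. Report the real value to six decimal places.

Rules hold: Σm=0, L=12 even, 4≤6≤6.
N = 11·3·13 = 429
Δ = 0!·10!·2!/13! = 1/858
Racah Σ t=0..0: t=0:+1/14400 = 1/14400
⇒ 3j(5 1 6; 0 0 0)² = 6/143, sgn +1
Racah Σ t=0..0: t=0:+1/17280 = 1/17280
⇒ 3j(5 1 6; -1 0 1)² = 35/858, sgn -1
4πI² = N·(3j₀)²·(3jₘ)² = 105/143
I = -1·√(0.734266/4π) = -0.24172507

-0.241725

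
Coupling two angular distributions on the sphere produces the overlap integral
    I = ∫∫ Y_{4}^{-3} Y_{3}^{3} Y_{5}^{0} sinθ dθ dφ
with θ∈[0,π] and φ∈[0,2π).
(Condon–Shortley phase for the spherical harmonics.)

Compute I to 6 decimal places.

-0.098140

m-sum 0 ✓  L=12 even ✓  1≤5≤7 ✓
Π(2lᵢ+1) = 9×7×11 = 693
triangle coeff Δ(4,3,5) = 1/180180
Σ_t [0,2]: t=0:+1/576 t=1:−1/144 t=2:+1/576 = -1/288
(3j)²=20/1001 [(4 3 5; 0 0 0)], sign=+1
Σ_t [2,2]: t=2:+1/5760 = 1/5760
(3j)²=5/572 [(4 3 5; -3 3 0)], sign=-1
⇒ 4πI² = 225/1859
I = (-1)√(225/1859/(4π)) = -0.09814013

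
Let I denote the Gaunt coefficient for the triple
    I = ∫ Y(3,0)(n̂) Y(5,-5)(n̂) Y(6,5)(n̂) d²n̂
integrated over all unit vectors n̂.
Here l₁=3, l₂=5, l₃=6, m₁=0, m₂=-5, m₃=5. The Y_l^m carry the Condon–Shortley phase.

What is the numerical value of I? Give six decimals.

Rules hold: Σm=0, L=14 even, 2≤6≤8.
N = 7·11·13 = 1001
Δ = 2!·4!·8!/15! = 1/675675
Racah Σ t=0..2: t=0:+1/8640 t=1:−1/2304 t=2:+1/8640 = -7/34560
⇒ 3j(3 5 6; 0 0 0)² = 7/429, sgn -1
Racah Σ t=0..0: t=0:+1/483840 = 1/483840
⇒ 3j(3 5 6; 0 -5 5)² = 3/91, sgn -1
4πI² = N·(3j₀)²·(3jₘ)² = 7/13
I = +1·√(0.538462/4π) = 0.20700098

0.207001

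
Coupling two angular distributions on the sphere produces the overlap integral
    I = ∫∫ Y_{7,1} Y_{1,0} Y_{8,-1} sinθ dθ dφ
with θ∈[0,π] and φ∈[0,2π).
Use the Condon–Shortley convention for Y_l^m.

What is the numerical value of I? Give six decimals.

Checks pass: Σm=0; 16 even; l₃=8∈[6,8].
(2·7+1)(2·1+1)(2·8+1) = 765
Δ: 0! 14! 2! / 17! → 1/2040
sum: t=0:+1/25401600 = 1/25401600
3j²(7 1 8; 0 0 0) = Δ·Π!·Σ² = 8/255  (sign +1)
sum: t=0:+1/29030400 = 1/29030400
3j²(7 1 8; 1 0 -1) = Δ·Π!·Σ² = 21/680  (sign -1)
combine: 4πI² = 765·8/255·21/680 = 63/85
take √, sign -1: I = -0.24285994

-0.242860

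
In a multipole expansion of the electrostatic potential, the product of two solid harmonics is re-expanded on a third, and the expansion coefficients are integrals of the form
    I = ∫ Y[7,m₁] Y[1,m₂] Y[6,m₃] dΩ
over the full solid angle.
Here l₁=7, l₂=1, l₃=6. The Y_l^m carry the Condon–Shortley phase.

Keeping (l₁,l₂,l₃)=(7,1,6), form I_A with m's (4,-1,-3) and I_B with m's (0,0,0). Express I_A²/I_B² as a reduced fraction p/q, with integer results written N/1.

55/49

Same 7,1,6: normalisation and zero-m 3j drop out of the ratio.
A: Δ: 2! 12! 0! / 15! → 1/1365; sum: t=0:+1/4354560 = 1/4354560; 3j²(7 1 6; 4 -1 -3) = Δ·Π!·Σ² = 11/273  (sign -1)
B: Δ: 2! 12! 0! / 15! → 1/1365; sum: t=1:−1/518400 = -1/518400; 3j²(7 1 6; 0 0 0) = Δ·Π!·Σ² = 7/195  (sign -1)
I_A²/I_B² = (11/273)/(7/195) = 55/49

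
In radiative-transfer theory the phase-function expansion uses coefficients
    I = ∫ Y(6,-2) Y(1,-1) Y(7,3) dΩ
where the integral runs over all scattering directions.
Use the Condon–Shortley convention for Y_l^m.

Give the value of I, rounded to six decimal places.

-0.234717

Rules hold: Σm=0, L=14 even, 5≤7≤7.
N = 13·3·15 = 585
Δ = 0!·12!·2!/15! = 1/1365
Racah Σ t=0..0: t=0:+1/518400 = 1/518400
⇒ 3j(6 1 7; 0 0 0)² = 7/195, sgn -1
Racah Σ t=0..0: t=0:+1/1935360 = 1/1935360
⇒ 3j(6 1 7; -2 -1 3)² = 3/91, sgn +1
4πI² = N·(3j₀)²·(3jₘ)² = 9/13
I = -1·√(0.692308/4π) = -0.23471705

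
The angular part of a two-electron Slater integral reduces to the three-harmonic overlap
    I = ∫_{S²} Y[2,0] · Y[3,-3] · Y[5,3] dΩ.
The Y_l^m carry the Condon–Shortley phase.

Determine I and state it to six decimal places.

Checks pass: Σm=0; 10 even; l₃=5∈[1,5].
(2·2+1)(2·3+1)(2·5+1) = 385
Δ: 0! 4! 6! / 11! → 1/2310
sum: t=0:+1/144 = 1/144
3j²(2 3 5; 0 0 0) = Δ·Π!·Σ² = 10/231  (sign -1)
sum: t=0:+1/2880 = 1/2880
3j²(2 3 5; 0 -3 3) = Δ·Π!·Σ² = 2/165  (sign +1)
combine: 4πI² = 385·10/231·2/165 = 20/99
take √, sign -1: I = -0.12679218

-0.126792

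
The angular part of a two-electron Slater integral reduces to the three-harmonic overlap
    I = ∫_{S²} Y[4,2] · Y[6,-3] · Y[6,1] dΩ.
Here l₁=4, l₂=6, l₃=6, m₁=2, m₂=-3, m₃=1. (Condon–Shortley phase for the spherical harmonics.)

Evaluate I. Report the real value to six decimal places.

0.036205

m-sum 0 ✓  L=16 even ✓  2≤6≤10 ✓
Π(2lᵢ+1) = 9×13×13 = 1521
triangle coeff Δ(4,6,6) = 1/15315300
Σ_t [0,4]: t=0:+1/829440 t=1:−1/25920 t=2:+1/9216 t=3:−1/25920 t=4:+1/829440 = 7/207360
(3j)²=28/2431 [(4 6 6; 0 0 0)], sign=+1
Σ_t [0,2]: t=0:+1/69120 t=1:−1/51840 t=2:+1/483840 = -1/362880
(3j)²=16/17017 [(4 6 6; 2 -3 1)], sign=+1
⇒ 4πI² = 576/34969
I = (+1)√(576/34969/(4π)) = 0.03620468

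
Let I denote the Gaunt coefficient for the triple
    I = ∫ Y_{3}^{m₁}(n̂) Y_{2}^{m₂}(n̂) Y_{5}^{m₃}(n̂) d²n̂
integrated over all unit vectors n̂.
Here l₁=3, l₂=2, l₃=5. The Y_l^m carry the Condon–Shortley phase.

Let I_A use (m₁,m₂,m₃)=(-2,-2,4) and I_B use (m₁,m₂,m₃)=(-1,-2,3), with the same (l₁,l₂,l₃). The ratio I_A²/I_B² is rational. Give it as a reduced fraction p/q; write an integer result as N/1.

Shared (l₁,l₂,l₃)=(3,2,5): N and (l;000)² cancel in I_A²/I_B².
A: Δ = 0!·6!·4!/11! = 1/2310; Racah Σ t=0..0: t=0:+1/2880 = 1/2880; ⇒ 3j(3 2 5; -2 -2 4)² = 3/55, sgn -1
B: Δ = 0!·6!·4!/11! = 1/2310; Racah Σ t=0..0: t=0:+1/1152 = 1/1152; ⇒ 3j(3 2 5; -1 -2 3)² = 1/33, sgn +1
I_A²/I_B² = (3/55)/(1/33) = 9/5

9/5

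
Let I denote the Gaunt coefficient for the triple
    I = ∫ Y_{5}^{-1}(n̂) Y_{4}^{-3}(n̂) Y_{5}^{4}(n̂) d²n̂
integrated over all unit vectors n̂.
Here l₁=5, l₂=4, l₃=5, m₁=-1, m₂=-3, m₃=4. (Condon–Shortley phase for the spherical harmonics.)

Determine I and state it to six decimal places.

Checks pass: Σm=0; 14 even; l₃=5∈[1,9].
(2·5+1)(2·4+1)(2·5+1) = 1089
Δ: 4! 6! 4! / 15! → 1/3153150
sum: t=0:+1/69120 t=1:−1/1728 t=2:+1/576 t=3:−1/1728 t=4:+1/69120 = 7/11520
3j²(5 4 5; 0 0 0) = Δ·Π!·Σ² = 2/143  (sign -1)
sum: t=0:+1/103680 t=1:−1/17280 = -1/20736
3j²(5 4 5; -1 -3 4) = Δ·Π!·Σ² = 10/429  (sign +1)
combine: 4πI² = 1089·2/143·10/429 = 60/169
take √, sign -1: I = -0.16808437

-0.168084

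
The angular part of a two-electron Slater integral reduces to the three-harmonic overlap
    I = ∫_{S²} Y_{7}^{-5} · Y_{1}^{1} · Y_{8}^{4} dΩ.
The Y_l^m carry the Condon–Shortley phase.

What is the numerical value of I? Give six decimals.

m-sum 0 ✓  L=16 even ✓  6≤8≤8 ✓
Π(2lᵢ+1) = 15×3×17 = 765
triangle coeff Δ(7,1,8) = 1/2040
Σ_t [0,0]: t=0:+1/25401600 = 1/25401600
(3j)²=8/255 [(7 1 8; 0 0 0)], sign=+1
Σ_t [0,0]: t=0:+1/1916006400 = 1/1916006400
(3j)²=1/340 [(7 1 8; -5 1 4)], sign=+1
⇒ 4πI² = 6/85
I = (+1)√(6/85/(4π)) = 0.07494820

0.074948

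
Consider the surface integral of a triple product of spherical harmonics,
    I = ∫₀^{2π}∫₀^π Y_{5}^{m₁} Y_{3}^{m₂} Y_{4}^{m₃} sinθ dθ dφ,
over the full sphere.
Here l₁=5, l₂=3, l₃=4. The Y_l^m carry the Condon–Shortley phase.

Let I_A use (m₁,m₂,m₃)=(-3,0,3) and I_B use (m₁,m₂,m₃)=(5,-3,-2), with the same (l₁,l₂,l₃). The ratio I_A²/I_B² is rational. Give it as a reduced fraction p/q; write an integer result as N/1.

14/25

Shared (l₁,l₂,l₃)=(5,3,4): N and (l;000)² cancel in I_A²/I_B².
A: Δ = 4!·6!·2!/13! = 1/180180; Racah Σ t=2..3: t=2:+1/2880 t=3:−1/1440 = -1/2880; ⇒ 3j(5 3 4; -3 0 3)² = 7/715, sgn +1
B: Δ = 4!·6!·2!/13! = 1/180180; Racah Σ t=0..0: t=0:+1/34560 = 1/34560; ⇒ 3j(5 3 4; 5 -3 -2)² = 5/286, sgn +1
I_A²/I_B² = (7/715)/(5/286) = 14/25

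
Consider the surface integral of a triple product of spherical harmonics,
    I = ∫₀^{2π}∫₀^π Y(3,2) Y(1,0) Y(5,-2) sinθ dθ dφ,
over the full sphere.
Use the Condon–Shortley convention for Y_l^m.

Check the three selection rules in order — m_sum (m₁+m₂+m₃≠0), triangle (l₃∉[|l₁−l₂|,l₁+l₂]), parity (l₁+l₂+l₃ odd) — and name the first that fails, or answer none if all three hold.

azimuthal sum: 2 + 0 − 2 = 0  ✓
2 ≤ 5 ≤ 4 (triangle on l)  ✗
L = 3 + 1 + 5 = 9 (odd)

triangle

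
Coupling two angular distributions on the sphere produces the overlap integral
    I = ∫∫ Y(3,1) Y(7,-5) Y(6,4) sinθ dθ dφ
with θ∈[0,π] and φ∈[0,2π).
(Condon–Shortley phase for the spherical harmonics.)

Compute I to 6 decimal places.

Rules hold: Σm=0, L=16 even, 4≤6≤10.
N = 7·15·13 = 1365
Δ = 4!·2!·10!/17! = 1/2042040
Racah Σ t=1..3: t=1:−1/207360 t=2:+1/57600 t=3:−1/207360 = 1/129600
⇒ 3j(3 7 6; 0 0 0)² = 168/12155, sgn +1
Racah Σ t=0..2: t=0:+1/3870720 t=1:−1/2177280 t=2:+1/29030400 = -29/174182400
⇒ 3j(3 7 6; 1 -5 4)² = 841/185640, sgn -1
4πI² = N·(3j₀)²·(3jₘ)² = 17661/206635
I = -1·√(0.0854695/4π) = -0.08247091

-0.082471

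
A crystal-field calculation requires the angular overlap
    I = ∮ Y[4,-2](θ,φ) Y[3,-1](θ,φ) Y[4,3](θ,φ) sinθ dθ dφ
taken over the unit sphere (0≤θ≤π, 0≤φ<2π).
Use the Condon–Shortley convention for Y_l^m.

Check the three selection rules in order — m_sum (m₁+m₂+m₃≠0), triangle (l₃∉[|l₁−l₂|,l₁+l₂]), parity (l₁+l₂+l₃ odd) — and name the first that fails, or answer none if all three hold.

Σmᵢ = 0  ✓
l₃∈[|l₁−l₂|,l₁+l₂]=[1,7], have l₃=4  ✓
Σlᵢ = 11 ⇒ odd  ✗

parity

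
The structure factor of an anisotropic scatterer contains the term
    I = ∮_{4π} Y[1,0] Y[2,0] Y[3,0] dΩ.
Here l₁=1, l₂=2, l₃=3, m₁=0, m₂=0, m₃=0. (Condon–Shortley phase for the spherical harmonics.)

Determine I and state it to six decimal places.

Rules hold: Σm=0, L=6 even, 1≤3≤3.
N = 3·5·7 = 105
Δ = 0!·2!·4!/7! = 1/105
Racah Σ t=0..0: t=0:+1/4 = 1/4
⇒ 3j(1 2 3; 0 0 0)² = 3/35, sgn -1
(m-triple is (0,0,0) — same symbol as above.)
4πI² = N·(3j₀)²·(3jₘ)² = 27/35
I = +1·√(0.771429/4π) = 0.24776670

0.247767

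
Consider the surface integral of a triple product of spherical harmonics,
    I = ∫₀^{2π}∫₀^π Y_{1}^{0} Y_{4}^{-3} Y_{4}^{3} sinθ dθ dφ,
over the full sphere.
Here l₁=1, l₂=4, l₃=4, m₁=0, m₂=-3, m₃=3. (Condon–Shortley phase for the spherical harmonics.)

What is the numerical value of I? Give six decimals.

L=9 odd ⇒ parity kills the (l;000) factor ⇒ I = 0

0.000000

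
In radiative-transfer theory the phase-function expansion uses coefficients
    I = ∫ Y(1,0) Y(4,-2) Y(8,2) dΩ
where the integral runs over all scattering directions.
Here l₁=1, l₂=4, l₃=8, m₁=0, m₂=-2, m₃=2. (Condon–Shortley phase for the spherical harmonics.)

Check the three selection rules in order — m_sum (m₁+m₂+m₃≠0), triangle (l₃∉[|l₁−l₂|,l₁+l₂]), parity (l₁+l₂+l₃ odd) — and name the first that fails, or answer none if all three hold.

Σmᵢ = 0  ✓
l₃∈[|l₁−l₂|,l₁+l₂]=[3,5], have l₃=8  ✗
Σlᵢ = 13 ⇒ odd

triangle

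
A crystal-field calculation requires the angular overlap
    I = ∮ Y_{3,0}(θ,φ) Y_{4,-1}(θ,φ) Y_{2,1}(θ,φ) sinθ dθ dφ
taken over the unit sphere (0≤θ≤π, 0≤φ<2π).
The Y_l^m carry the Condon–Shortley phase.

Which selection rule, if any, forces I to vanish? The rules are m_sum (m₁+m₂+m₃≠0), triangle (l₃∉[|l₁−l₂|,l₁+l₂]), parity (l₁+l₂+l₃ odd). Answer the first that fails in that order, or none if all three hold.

Σmᵢ = 0  ✓
l₃∈[|l₁−l₂|,l₁+l₂]=[1,7], have l₃=2  ✓
Σlᵢ = 9 ⇒ odd  ✗

parity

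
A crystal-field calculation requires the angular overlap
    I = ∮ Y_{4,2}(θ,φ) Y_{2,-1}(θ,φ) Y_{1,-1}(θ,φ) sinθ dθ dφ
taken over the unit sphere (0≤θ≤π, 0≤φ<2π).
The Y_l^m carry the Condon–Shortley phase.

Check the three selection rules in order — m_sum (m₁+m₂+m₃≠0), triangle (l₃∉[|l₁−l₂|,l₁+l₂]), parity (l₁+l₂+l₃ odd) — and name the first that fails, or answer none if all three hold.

triangle

Σmᵢ = 0  ✓
l₃∈[|l₁−l₂|,l₁+l₂]=[2,6], have l₃=1  ✗
Σlᵢ = 7 ⇒ odd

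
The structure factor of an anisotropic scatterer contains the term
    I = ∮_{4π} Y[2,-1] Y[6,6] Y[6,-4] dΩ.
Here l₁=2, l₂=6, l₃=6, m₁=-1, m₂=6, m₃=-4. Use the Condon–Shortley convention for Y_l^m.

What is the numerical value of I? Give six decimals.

0.000000

Σmᵢ = 1 ≠ 0, so the φ-integral vanishes; I = 0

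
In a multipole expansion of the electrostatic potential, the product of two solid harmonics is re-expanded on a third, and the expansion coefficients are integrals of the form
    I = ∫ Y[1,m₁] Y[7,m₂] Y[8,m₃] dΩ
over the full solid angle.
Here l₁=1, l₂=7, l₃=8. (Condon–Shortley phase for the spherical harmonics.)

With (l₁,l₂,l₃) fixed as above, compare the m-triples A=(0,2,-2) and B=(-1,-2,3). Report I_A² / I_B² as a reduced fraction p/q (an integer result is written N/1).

12/11

l's match ⇒ only the (l;m) 3-j factors differ between A and B.
A: triangle coeff Δ(1,7,8) = 1/2040; Σ_t [0,0]: t=0:+1/43545600 = 1/43545600; (3j)²=1/34 [(1 7 8; 0 2 -2)], sign=+1
B: triangle coeff Δ(1,7,8) = 1/2040; Σ_t [0,0]: t=0:+1/87091200 = 1/87091200; (3j)²=11/408 [(1 7 8; -1 -2 3)], sign=-1
I_A²/I_B² = (1/34)/(11/408) = 12/11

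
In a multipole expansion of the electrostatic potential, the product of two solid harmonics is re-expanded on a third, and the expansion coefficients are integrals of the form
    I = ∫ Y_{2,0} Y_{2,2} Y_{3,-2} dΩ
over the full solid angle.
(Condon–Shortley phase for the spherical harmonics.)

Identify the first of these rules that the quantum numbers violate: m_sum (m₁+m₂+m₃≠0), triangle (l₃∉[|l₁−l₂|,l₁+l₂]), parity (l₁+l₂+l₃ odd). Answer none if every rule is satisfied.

m₁+m₂+m₃ = 0 + 2 − 2 = 0  ✓
triangle: |2−2|=0 ≤ l₃=3 ≤ 2+2=4  ✓
parity: l₁+l₂+l₃ = 7 is odd  ✗

parity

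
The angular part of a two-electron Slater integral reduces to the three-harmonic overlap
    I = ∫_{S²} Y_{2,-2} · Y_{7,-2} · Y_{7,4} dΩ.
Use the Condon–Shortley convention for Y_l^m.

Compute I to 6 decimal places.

Rules hold: Σm=0, L=16 even, 5≤7≤9.
N = 5·15·15 = 1125
Δ = 2!·2!·12!/17! = 1/185640
Racah Σ t=0..2: t=0:+1/2419200 t=1:−1/518400 t=2:+1/2419200 = -1/907200
⇒ 3j(2 7 7; 0 0 0)² = 56/3315, sgn +1
Racah Σ t=2..2: t=2:+1/8709120 = 1/8709120
⇒ 3j(2 7 7; -2 -2 4)² = 55/3094, sgn -1
4πI² = N·(3j₀)²·(3jₘ)² = 16500/48841
I = -1·√(0.337831/4π) = -0.16396259

-0.163963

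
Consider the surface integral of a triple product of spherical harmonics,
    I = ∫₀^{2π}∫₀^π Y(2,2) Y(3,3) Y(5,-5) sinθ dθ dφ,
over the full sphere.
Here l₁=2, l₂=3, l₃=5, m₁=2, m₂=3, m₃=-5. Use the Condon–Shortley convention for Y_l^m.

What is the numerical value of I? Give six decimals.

-0.347235

Checks pass: Σm=0; 10 even; l₃=5∈[1,5].
(2·2+1)(2·3+1)(2·5+1) = 385
Δ: 0! 4! 6! / 11! → 1/2310
sum: t=0:+1/144 = 1/144
3j²(2 3 5; 0 0 0) = Δ·Π!·Σ² = 10/231  (sign -1)
sum: t=0:+1/17280 = 1/17280
3j²(2 3 5; 2 3 -5) = Δ·Π!·Σ² = 1/11  (sign +1)
combine: 4πI² = 385·10/231·1/11 = 50/33
take √, sign -1: I = -0.34723469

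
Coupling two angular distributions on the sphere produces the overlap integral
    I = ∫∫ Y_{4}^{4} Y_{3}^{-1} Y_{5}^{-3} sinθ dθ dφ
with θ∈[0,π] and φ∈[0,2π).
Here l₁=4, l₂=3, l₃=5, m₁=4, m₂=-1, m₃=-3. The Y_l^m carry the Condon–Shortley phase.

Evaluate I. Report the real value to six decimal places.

Checks pass: Σm=0; 12 even; l₃=5∈[1,7].
(2·4+1)(2·3+1)(2·5+1) = 693
Δ: 2! 6! 4! / 13! → 1/180180
sum: t=0:+1/576 t=1:−1/144 t=2:+1/576 = -1/288
3j²(4 3 5; 0 0 0) = Δ·Π!·Σ² = 20/1001  (sign +1)
sum: t=0:+1/5760 = 1/5760
3j²(4 3 5; 4 -1 -3) = Δ·Π!·Σ² = 56/2145  (sign +1)
combine: 4πI² = 693·20/1001·56/2145 = 672/1859
take √, sign +1: I = 0.16960553

0.169606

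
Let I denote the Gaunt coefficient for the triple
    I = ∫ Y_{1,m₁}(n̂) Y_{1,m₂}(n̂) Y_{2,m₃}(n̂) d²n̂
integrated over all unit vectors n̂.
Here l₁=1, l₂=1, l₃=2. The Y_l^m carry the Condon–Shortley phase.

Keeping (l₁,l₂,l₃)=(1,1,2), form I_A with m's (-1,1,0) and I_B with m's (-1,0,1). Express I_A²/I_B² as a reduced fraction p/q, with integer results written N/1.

1/3

Same 1,1,2: normalisation and zero-m 3j drop out of the ratio.
A: Δ: 0! 2! 2! / 5! → 1/30; sum: t=0:+1/4 = 1/4; 3j²(1 1 2; -1 1 0) = Δ·Π!·Σ² = 1/30  (sign +1)
B: Δ: 0! 2! 2! / 5! → 1/30; sum: t=0:+1/2 = 1/2; 3j²(1 1 2; -1 0 1) = Δ·Π!·Σ² = 1/10  (sign -1)
I_A²/I_B² = (1/30)/(1/10) = 1/3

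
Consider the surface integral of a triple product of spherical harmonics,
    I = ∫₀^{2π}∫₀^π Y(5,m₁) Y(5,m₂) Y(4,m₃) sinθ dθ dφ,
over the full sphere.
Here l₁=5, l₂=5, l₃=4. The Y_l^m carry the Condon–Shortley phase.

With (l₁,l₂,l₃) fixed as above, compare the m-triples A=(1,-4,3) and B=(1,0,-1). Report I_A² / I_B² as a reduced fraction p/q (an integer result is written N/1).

10/1

l's match ⇒ only the (l;m) 3-j factors differ between A and B.
A: triangle coeff Δ(5,5,4) = 1/3153150; Σ_t [0,1]: t=0:+1/103680 t=1:−1/17280 = -1/20736; (3j)²=10/429 [(5 5 4; 1 -4 3)], sign=+1
B: triangle coeff Δ(5,5,4) = 1/3153150; Σ_t [1,4]: t=1:−1/17280 t=2:+1/1152 t=3:−1/864 t=4:+1/6912 = -7/34560; (3j)²=1/429 [(5 5 4; 1 0 -1)], sign=+1
I_A²/I_B² = (10/429)/(1/429) = 10/1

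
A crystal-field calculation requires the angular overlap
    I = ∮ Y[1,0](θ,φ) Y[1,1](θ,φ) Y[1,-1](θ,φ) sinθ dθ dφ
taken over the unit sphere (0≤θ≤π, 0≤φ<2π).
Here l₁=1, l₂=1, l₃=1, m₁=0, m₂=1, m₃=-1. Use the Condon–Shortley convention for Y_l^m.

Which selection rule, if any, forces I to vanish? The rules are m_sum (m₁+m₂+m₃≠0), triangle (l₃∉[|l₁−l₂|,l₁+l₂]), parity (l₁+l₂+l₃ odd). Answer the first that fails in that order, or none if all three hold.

parity

Σmᵢ = 0  ✓
l₃∈[|l₁−l₂|,l₁+l₂]=[0,2], have l₃=1  ✓
Σlᵢ = 3 ⇒ odd  ✗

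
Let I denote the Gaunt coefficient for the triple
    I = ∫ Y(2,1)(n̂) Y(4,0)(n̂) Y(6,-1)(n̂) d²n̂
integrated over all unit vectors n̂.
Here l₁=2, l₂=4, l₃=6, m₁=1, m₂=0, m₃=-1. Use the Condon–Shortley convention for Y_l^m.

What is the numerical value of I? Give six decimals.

-0.210395

m-sum 0 ✓  L=12 even ✓  2≤6≤6 ✓
Π(2lᵢ+1) = 5×9×13 = 585
triangle coeff Δ(2,4,6) = 1/6435
Σ_t [0,0]: t=0:+1/2304 = 1/2304
(3j)²=5/143 [(2 4 6; 0 0 0)], sign=+1
Σ_t [0,0]: t=0:+1/3456 = 1/3456
(3j)²=35/1287 [(2 4 6; 1 0 -1)], sign=-1
⇒ 4πI² = 875/1573
I = (-1)√(875/1573/(4π)) = -0.21039467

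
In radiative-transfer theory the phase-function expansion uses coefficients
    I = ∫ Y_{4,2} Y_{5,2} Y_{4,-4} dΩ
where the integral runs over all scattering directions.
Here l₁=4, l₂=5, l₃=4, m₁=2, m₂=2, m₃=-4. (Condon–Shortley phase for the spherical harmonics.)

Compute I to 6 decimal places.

Σlᵢ=13 odd — θ-integrand is odd under cosθ→−cosθ; I=0

0.000000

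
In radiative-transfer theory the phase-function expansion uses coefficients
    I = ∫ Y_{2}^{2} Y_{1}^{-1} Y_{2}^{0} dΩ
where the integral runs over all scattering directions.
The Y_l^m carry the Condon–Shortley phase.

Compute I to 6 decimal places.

0.000000

m-sum = 2 − 1 + 0 = 1 ≠ 0 ⇒ I = 0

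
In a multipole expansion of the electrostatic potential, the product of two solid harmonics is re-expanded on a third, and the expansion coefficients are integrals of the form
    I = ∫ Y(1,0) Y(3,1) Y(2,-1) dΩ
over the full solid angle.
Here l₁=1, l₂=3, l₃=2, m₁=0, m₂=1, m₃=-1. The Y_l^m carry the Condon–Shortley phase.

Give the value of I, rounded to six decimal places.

m-sum 0 ✓  L=6 even ✓  2≤2≤4 ✓
Π(2lᵢ+1) = 3×7×5 = 105
triangle coeff Δ(1,3,2) = 1/105
Σ_t [1,1]: t=1:−1/4 = -1/4
(3j)²=3/35 [(1 3 2; 0 0 0)], sign=-1
Σ_t [1,1]: t=1:−1/6 = -1/6
(3j)²=8/105 [(1 3 2; 0 1 -1)], sign=+1
⇒ 4πI² = 24/35
I = (-1)√(24/35/(4π)) = -0.23359668

-0.233597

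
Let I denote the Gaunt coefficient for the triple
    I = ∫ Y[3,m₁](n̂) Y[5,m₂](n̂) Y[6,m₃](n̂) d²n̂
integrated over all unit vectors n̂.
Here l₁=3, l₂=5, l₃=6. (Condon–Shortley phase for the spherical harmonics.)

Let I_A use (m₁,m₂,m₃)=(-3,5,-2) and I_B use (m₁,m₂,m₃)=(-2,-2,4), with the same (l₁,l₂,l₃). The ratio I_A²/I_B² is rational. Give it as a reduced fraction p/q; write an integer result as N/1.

1/6

Same 3,5,6: normalisation and zero-m 3j drop out of the ratio.
A: Δ: 2! 4! 8! / 15! → 1/675675; sum: t=2:+1/1935360 = 1/1935360; 3j²(3 5 6; -3 5 -2) = Δ·Π!·Σ² = 1/1001  (sign +1)
B: Δ: 2! 4! 8! / 15! → 1/675675; sum: t=1:−1/34560 t=2:+1/60480 = -1/80640; 3j²(3 5 6; -2 -2 4) = Δ·Π!·Σ² = 6/1001  (sign -1)
I_A²/I_B² = (1/1001)/(6/1001) = 1/6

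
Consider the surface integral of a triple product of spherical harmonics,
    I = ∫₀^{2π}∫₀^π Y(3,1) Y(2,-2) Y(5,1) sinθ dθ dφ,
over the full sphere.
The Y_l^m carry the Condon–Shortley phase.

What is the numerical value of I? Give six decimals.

Checks pass: Σm=0; 10 even; l₃=5∈[1,5].
(2·3+1)(2·2+1)(2·5+1) = 385
Δ: 0! 6! 4! / 11! → 1/2310
sum: t=0:+1/144 = 1/144
3j²(3 2 5; 0 0 0) = Δ·Π!·Σ² = 10/231  (sign -1)
sum: t=0:+1/1152 = 1/1152
3j²(3 2 5; 1 -2 1) = Δ·Π!·Σ² = 1/154  (sign +1)
combine: 4πI² = 385·10/231·1/154 = 25/231
take √, sign -1: I = -0.09280237

-0.092802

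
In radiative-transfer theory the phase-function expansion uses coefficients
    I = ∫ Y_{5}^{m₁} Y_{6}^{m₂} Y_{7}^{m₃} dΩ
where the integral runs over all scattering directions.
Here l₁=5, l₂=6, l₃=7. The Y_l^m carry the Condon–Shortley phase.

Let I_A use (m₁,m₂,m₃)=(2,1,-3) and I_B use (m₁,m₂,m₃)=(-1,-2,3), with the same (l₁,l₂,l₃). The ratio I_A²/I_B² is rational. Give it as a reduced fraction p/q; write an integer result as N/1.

70/529

Shared (l₁,l₂,l₃)=(5,6,7): N and (l;000)² cancel in I_A²/I_B².
A: Δ = 4!·6!·8!/19! = 1/174594420; Racah Σ t=0..3: t=0:+1/4354560 t=1:−1/414720 t=2:+1/345600 t=3:−1/2488320 = 1/3225600; ⇒ 3j(5 6 7; 2 1 -3)² = 81/92378, sgn +1
B: Δ = 4!·6!·8!/19! = 1/174594420; Racah Σ t=0..4: t=0:+1/9953280 t=1:−1/518400 t=2:+1/276480 t=3:−1/1088640 t=4:+1/46448640 = 23/25804800; ⇒ 3j(5 6 7; -1 -2 3)² = 42849/6466460, sgn +1
I_A²/I_B² = (81/92378)/(42849/6466460) = 70/529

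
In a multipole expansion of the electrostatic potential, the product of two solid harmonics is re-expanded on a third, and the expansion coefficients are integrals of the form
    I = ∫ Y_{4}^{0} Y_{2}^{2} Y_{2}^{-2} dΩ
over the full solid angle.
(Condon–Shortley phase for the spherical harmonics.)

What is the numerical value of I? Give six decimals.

Checks pass: Σm=0; 8 even; l₃=2∈[2,6].
(2·4+1)(2·2+1)(2·2+1) = 225
Δ: 4! 4! 0! / 9! → 1/630
sum: t=2:+1/16 = 1/16
3j²(4 2 2; 0 0 0) = Δ·Π!·Σ² = 2/35  (sign +1)
sum: t=4:+1/576 = 1/576
3j²(4 2 2; 0 2 -2) = Δ·Π!·Σ² = 1/630  (sign +1)
combine: 4πI² = 225·2/35·1/630 = 1/49
take √, sign +1: I = 0.04029926

0.040299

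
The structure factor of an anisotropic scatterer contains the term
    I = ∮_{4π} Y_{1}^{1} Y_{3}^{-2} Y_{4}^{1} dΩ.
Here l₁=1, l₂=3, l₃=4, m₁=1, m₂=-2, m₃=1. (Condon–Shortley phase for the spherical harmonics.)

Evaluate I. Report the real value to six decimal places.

m-sum 0 ✓  L=8 even ✓  2≤4≤4 ✓
Π(2lᵢ+1) = 3×7×9 = 189
triangle coeff Δ(1,3,4) = 1/252
Σ_t [0,0]: t=0:+1/36 = 1/36
(3j)²=4/63 [(1 3 4; 0 0 0)], sign=+1
Σ_t [0,0]: t=0:+1/240 = 1/240
(3j)²=1/84 [(1 3 4; 1 -2 1)], sign=-1
⇒ 4πI² = 1/7
I = (-1)√(1/7/(4π)) = -0.10662181

-0.106622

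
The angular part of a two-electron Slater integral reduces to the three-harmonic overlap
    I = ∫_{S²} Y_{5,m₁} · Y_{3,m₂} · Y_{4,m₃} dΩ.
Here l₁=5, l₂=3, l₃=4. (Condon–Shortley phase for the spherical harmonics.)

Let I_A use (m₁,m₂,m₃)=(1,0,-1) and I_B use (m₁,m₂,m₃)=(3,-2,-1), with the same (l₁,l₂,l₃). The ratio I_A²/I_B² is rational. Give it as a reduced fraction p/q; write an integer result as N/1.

361/35

l's match ⇒ only the (l;m) 3-j factors differ between A and B.
A: triangle coeff Δ(5,3,4) = 1/180180; Σ_t [1,3]: t=1:−1/432 t=2:+1/192 t=3:−1/1440 = 19/8640; (3j)²=361/30030 [(5 3 4; 1 0 -1)], sign=-1
B: triangle coeff Δ(5,3,4) = 1/180180; Σ_t [0,1]: t=0:+1/1152 t=1:−1/1440 = 1/5760; (3j)²=1/858 [(5 3 4; 3 -2 -1)], sign=-1
I_A²/I_B² = (361/30030)/(1/858) = 361/35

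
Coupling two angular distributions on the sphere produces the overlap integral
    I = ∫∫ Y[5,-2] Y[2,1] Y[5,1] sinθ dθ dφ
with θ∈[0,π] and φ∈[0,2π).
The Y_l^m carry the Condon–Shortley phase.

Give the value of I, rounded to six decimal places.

0.104819

Checks pass: Σm=0; 12 even; l₃=5∈[3,7].
(2·5+1)(2·2+1)(2·5+1) = 605
Δ: 2! 8! 2! / 13! → 1/38610
sum: t=0:+1/2880 t=1:−1/576 t=2:+1/2880 = -1/960
3j²(5 2 5; 0 0 0) = Δ·Π!·Σ² = 10/429  (sign +1)
sum: t=1:−1/2880 t=2:+1/1440 = 1/2880
3j²(5 2 5; -2 1 1) = Δ·Π!·Σ² = 7/715  (sign +1)
combine: 4πI² = 605·10/429·7/715 = 70/507
take √, sign +1: I = 0.10481902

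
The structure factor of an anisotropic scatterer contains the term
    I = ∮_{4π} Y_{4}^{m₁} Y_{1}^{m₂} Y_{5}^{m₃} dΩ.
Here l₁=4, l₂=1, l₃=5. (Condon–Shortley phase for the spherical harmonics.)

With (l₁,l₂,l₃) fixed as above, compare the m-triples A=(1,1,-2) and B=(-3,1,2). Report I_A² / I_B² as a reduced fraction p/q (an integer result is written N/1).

7/1

Same 4,1,5: normalisation and zero-m 3j drop out of the ratio.
A: Δ: 0! 8! 2! / 11! → 1/495; sum: t=0:+1/1440 = 1/1440; 3j²(4 1 5; 1 1 -2) = Δ·Π!·Σ² = 7/165  (sign -1)
B: Δ: 0! 8! 2! / 11! → 1/495; sum: t=0:+1/10080 = 1/10080; 3j²(4 1 5; -3 1 2) = Δ·Π!·Σ² = 1/165  (sign -1)
I_A²/I_B² = (7/165)/(1/165) = 7/1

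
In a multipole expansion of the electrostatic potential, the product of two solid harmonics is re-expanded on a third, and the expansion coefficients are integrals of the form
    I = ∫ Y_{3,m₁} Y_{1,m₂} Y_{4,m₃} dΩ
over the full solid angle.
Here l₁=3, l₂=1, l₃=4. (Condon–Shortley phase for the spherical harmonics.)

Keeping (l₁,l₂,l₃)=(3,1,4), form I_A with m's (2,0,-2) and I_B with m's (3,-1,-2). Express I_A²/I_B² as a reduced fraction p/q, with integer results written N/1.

Same 3,1,4: normalisation and zero-m 3j drop out of the ratio.
A: Δ: 0! 6! 2! / 9! → 1/252; sum: t=0:+1/120 = 1/120; 3j²(3 1 4; 2 0 -2) = Δ·Π!·Σ² = 1/21  (sign +1)
B: Δ: 0! 6! 2! / 9! → 1/252; sum: t=0:+1/1440 = 1/1440; 3j²(3 1 4; 3 -1 -2) = Δ·Π!·Σ² = 1/252  (sign +1)
I_A²/I_B² = (1/21)/(1/252) = 12/1

12/1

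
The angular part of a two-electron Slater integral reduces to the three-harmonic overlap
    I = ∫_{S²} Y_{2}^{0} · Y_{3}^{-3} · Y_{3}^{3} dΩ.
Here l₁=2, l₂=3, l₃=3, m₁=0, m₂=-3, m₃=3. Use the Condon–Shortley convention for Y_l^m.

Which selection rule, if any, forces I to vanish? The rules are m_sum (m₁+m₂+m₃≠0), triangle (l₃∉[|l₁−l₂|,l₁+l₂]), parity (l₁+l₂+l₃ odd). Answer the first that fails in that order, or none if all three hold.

Σmᵢ = 0  ✓
l₃∈[|l₁−l₂|,l₁+l₂]=[1,5], have l₃=3  ✓
Σlᵢ = 8 ⇒ even  ✓

none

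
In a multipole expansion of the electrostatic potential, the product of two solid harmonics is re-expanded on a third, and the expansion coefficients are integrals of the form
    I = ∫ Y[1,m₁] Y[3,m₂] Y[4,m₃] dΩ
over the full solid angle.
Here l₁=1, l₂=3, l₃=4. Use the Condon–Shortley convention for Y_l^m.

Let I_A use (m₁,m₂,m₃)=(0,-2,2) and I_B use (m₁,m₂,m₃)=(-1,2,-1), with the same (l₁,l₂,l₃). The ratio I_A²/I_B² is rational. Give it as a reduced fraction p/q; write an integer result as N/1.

Shared (l₁,l₂,l₃)=(1,3,4): N and (l;000)² cancel in I_A²/I_B².
A: Δ = 0!·2!·6!/9! = 1/252; Racah Σ t=0..0: t=0:+1/120 = 1/120; ⇒ 3j(1 3 4; 0 -2 2)² = 1/21, sgn +1
B: Δ = 0!·2!·6!/9! = 1/252; Racah Σ t=0..0: t=0:+1/240 = 1/240; ⇒ 3j(1 3 4; -1 2 -1)² = 1/84, sgn -1
I_A²/I_B² = (1/21)/(1/84) = 4/1

4/1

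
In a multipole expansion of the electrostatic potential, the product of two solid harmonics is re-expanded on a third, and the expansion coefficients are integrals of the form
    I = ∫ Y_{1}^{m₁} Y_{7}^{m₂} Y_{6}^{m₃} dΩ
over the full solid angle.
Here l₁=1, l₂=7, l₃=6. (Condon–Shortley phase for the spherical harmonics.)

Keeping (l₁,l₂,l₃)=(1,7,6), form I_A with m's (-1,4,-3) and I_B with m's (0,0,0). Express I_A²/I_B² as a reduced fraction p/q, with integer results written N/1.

55/49

Same 1,7,6: normalisation and zero-m 3j drop out of the ratio.
A: Δ: 2! 0! 12! / 15! → 1/1365; sum: t=2:+1/4354560 = 1/4354560; 3j²(1 7 6; -1 4 -3) = Δ·Π!·Σ² = 11/273  (sign -1)
B: Δ: 2! 0! 12! / 15! → 1/1365; sum: t=1:−1/518400 = -1/518400; 3j²(1 7 6; 0 0 0) = Δ·Π!·Σ² = 7/195  (sign -1)
I_A²/I_B² = (11/273)/(7/195) = 55/49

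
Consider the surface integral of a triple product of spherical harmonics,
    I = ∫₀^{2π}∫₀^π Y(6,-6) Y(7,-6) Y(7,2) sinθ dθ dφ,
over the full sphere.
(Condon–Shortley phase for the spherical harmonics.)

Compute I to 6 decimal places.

0.000000

Σmᵢ = -10 ≠ 0, so the φ-integral vanishes; I = 0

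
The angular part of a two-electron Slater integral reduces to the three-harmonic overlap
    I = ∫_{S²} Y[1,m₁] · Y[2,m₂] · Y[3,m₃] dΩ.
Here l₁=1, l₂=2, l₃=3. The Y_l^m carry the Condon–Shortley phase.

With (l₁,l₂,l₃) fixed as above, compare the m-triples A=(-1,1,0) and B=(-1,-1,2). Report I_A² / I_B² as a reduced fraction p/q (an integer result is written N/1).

3/10

Same 1,2,3: normalisation and zero-m 3j drop out of the ratio.
A: Δ: 0! 2! 4! / 7! → 1/105; sum: t=0:+1/12 = 1/12; 3j²(1 2 3; -1 1 0) = Δ·Π!·Σ² = 1/35  (sign -1)
B: Δ: 0! 2! 4! / 7! → 1/105; sum: t=0:+1/12 = 1/12; 3j²(1 2 3; -1 -1 2) = Δ·Π!·Σ² = 2/21  (sign -1)
I_A²/I_B² = (1/35)/(2/21) = 3/10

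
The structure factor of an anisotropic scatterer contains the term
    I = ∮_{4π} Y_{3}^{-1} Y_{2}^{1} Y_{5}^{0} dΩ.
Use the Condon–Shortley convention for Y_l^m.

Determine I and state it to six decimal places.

0.169433

m-sum 0 ✓  L=10 even ✓  1≤5≤5 ✓
Π(2lᵢ+1) = 7×5×11 = 385
triangle coeff Δ(3,2,5) = 1/2310
Σ_t [0,0]: t=0:+1/144 = 1/144
(3j)²=10/231 [(3 2 5; 0 0 0)], sign=-1
Σ_t [0,0]: t=0:+1/288 = 1/288
(3j)²=5/231 [(3 2 5; -1 1 0)], sign=-1
⇒ 4πI² = 250/693
I = (+1)√(250/693/(4π)) = 0.16943318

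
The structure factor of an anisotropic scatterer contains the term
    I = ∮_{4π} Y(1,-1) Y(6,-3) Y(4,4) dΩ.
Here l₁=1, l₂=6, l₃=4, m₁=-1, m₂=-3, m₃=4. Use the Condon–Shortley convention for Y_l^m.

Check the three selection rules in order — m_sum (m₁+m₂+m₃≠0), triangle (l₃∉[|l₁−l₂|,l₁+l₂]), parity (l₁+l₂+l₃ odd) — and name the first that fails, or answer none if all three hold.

Σmᵢ = 0  ✓
l₃∈[|l₁−l₂|,l₁+l₂]=[5,7], have l₃=4  ✗
Σlᵢ = 11 ⇒ odd

triangle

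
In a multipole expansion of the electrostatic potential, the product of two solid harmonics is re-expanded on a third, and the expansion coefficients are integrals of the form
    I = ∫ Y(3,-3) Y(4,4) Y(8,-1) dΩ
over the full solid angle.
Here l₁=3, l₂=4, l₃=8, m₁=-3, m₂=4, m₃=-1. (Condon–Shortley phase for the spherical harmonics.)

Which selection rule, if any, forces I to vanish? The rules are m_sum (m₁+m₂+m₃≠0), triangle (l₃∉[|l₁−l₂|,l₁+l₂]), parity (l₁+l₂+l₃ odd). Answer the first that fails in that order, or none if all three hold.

triangle

azimuthal sum: -3 + 4 − 1 = 0  ✓
1 ≤ 8 ≤ 7 (triangle on l)  ✗
L = 3 + 4 + 8 = 15 (odd)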